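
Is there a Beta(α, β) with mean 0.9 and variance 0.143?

No

A Beta with mean μ has variance μ(1−μ)/(α+β+1) < μ(1−μ).
Here μ(1−μ) = 0.9×0.1 = 0.09, and 0.143 ≥ 0.09.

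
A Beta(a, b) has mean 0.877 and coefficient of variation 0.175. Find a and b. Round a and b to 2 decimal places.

σ = CV·μ = 0.175×0.877 = 0.15348, so σ² = 0.023555.
s+1 = μ(1−μ)/σ² = 0.107871/0.023555 = 4.5796, so s = a+b = 3.5796.
a = μs = 3.14, b = (1−μ)s = 0.44.

a = 3.14, b = 0.44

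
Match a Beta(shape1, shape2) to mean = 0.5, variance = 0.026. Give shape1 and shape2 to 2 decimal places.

shape1 = 4.31, shape2 = 4.31

By moment matching, shape1+shape2 = μ(1−μ)/σ² − 1 = (0.5·0.5)/0.026 − 1 = 9.6154 − 1 = 8.6154.
Since shape1/(shape1+shape2) = μ, shape1 = 0.5·8.6154 = 4.31 and shape2 = 0.5·8.6154 = 4.31.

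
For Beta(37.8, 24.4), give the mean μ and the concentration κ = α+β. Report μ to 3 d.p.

κ = α+β = 37.8+24.4 = 62.2; μ = α/κ = 37.8/62.2 = 0.608.

μ = 0.608, κ = 62.2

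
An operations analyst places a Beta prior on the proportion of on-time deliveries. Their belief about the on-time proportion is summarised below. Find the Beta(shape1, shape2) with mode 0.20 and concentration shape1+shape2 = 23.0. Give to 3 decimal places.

shape1 = 5.200, shape2 = 17.800

For shape1,shape2>1 the mode is (shape1−1)/(shape1+shape2−2), so shape1 = mode·(κ−2)+1 = 0.20×21.0+1 = 5.200.
And shape2 = (1−mode)·(κ−2)+1 = 0.80×21.0+1 = 17.800.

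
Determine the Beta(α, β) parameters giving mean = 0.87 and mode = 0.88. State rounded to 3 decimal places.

α = 66.120, β = 9.880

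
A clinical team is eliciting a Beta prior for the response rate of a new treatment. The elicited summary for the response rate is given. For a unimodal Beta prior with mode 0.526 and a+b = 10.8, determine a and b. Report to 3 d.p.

Since the density peak of Beta(a,b) is at (a−1)/(a+b−2),
a = 1 + 0.526(10.8−2) = 5.629 and b = 10.8 − 5.629 = 5.171.

a = 5.629, b = 5.171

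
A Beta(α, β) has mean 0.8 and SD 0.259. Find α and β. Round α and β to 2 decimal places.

σ² = 0.259² = 0.067081.
With s = α+β, Var = μ(1−μ)/(s+1), so s+1 = (0.8×0.2)/0.067081 = 2.3852 and s = 1.3852.
α = μs = 1.11, β = (1−μ)s = 0.28.

α = 1.11, β = 0.28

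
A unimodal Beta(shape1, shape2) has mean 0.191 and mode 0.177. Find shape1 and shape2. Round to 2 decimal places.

shape1 = 8.81, shape2 = 37.33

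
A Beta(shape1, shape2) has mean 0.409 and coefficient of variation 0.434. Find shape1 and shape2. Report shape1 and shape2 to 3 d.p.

shape1 = 2.729, shape2 = 3.943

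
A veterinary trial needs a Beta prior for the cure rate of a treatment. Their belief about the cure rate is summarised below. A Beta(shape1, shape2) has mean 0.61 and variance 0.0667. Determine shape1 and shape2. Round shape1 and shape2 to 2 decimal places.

shape1 = 1.57, shape2 = 1.00

By moment matching, shape1+shape2 = μ(1−μ)/σ² − 1 = (0.61·0.39)/0.0667 − 1 = 3.5667 − 1 = 2.5667.
Since shape1/(shape1+shape2) = μ, shape1 = 0.61·2.5667 = 1.57 and shape2 = 0.39·2.5667 = 1.00.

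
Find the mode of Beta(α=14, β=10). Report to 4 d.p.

With α,β > 1, mode = (α−1)/(α+β−2) = 13/22 = 0.5909.

0.5909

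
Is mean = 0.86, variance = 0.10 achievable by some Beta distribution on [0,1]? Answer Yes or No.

Yes

A Beta with mean μ has variance μ(1−μ)/(α+β+1) < μ(1−μ).
Here μ(1−μ) = 0.86×0.14 = 0.1204, and 0.10 < 0.1204.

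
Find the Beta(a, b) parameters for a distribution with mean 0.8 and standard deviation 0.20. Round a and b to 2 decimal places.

a = 2.40, b = 0.60

Variance = 0.20² = 0.0400. The moment-matching identity a+b = μ(1−μ)/Var − 1 gives
a+b = 0.16/0.0400 − 1 = 3.0000, so a = μ·3.0000 = 2.40 and b = (1−μ)·3.0000 = 0.60.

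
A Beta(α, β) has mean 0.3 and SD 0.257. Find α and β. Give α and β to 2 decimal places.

First σ² = 0.066049. Setting α = μn, β = (1−μ)n with n = α+β,
μ(1−μ)/(n+1) = 0.066049 ⇒ n+1 = 0.21/0.066049 = 3.1795 ⇒ n = 2.1795.
Hence α = 0.3×2.1795 = 0.65, β = 0.7×2.1795 = 1.53.

α = 0.65, β = 1.53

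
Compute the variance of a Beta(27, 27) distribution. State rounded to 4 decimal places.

μ = 27/54 = 0.500000; Var = μ(1−μ)/(α+β+1) = 0.2500000/55 = 0.0045.

0.0045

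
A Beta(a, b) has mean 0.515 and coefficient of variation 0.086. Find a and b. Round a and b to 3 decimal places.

Var = (CV·μ)² = (0.086×0.515)² = 0.001962.
a+b = μ(1−μ)/Var − 1 = 0.249775/0.001962 − 1 = 126.3320.
Thus a = 0.515·126.3320 = 65.061 and b = 0.485·126.3320 = 61.271.

a = 65.061, b = 61.271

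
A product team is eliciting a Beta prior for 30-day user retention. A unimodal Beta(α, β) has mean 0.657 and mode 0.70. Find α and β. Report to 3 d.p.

Let s = α+β. Mean gives α = μs = 0.657s; mode gives (α−1)/(s−2) = 0.70.
Substituting: 0.657s − 1 = 0.70(s−2) = 0.70s − 1.40, so -0.043s = -0.40 and s = 9.3023.
Then α = 0.657×9.3023 = 6.112 and β = s−α = 3.191.

α = 6.112, β = 3.191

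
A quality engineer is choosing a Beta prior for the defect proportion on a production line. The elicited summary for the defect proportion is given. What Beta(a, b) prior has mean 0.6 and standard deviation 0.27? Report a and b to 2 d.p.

a = 1.38, b = 0.92

Variance = 0.27² = 0.0729. The moment-matching identity a+b = μ(1−μ)/Var − 1 gives
a+b = 0.24/0.0729 − 1 = 2.2922, so a = μ·2.2922 = 1.38 and b = (1−μ)·2.2922 = 0.92.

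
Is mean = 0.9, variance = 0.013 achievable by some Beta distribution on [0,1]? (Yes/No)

For any Beta, Var(X) < E[X]·(1−E[X]).
Here μ(1−μ) = 0.9×0.1 = 0.09, and 0.013 < 0.09.

Yes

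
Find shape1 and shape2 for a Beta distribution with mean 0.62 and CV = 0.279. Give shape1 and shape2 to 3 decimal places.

shape1 = 4.262, shape2 = 2.612

σ = CV·μ = 0.279×0.62 = 0.17298, so σ² = 0.029922.
s+1 = μ(1−μ)/σ² = 0.2356/0.029922 = 7.8738, so s = shape1+shape2 = 6.8738.
shape1 = μs = 4.262, shape2 = (1−μ)s = 2.612.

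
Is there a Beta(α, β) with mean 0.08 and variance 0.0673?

Yes

The Beta variance bound is σ² < μ(1−μ).
Here μ(1−μ) = 0.08×0.92 = 0.0736, and 0.0673 < 0.0736.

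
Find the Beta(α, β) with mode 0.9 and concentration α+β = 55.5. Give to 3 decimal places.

For α,β>1 the mode is (α−1)/(α+β−2), so α = mode·(κ−2)+1 = 0.9×53.5+1 = 49.150.
And β = (1−mode)·(κ−2)+1 = 0.1×53.5+1 = 6.350.

α = 49.150, β = 6.350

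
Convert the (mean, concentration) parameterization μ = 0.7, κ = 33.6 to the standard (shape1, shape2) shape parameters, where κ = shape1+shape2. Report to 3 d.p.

shape1 = 23.520, shape2 = 10.080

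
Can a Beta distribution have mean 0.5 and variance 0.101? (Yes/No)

The Beta variance bound is σ² < μ(1−μ).
Here μ(1−μ) = 0.5×0.5 = 0.25, and 0.101 < 0.25.

Yes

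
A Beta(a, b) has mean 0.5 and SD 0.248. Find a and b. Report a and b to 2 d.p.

a = 1.53, b = 1.53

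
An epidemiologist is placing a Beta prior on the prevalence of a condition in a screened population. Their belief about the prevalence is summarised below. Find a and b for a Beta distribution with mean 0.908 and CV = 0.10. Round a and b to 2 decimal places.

σ = CV·μ = 0.10×0.908 = 0.09080, so σ² = 0.008245.
s+1 = μ(1−μ)/σ² = 0.083536/0.008245 = 10.1322, so s = a+b = 9.1322.
a = μs = 8.29, b = (1−μ)s = 0.84.

a = 8.29, b = 0.84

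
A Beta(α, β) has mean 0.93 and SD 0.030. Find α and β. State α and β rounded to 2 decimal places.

α = 66.34, β = 4.99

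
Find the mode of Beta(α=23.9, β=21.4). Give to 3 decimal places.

0.529

With α,β > 1, mode = (α−1)/(α+β−2) = 22.9/43.3 = 0.529.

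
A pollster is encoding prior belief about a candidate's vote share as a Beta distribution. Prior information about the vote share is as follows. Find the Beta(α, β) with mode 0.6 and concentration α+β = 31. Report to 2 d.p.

α = 18.40, β = 12.60

For α,β>1 the mode is (α−1)/(α+β−2), so α = mode·(κ−2)+1 = 0.6×29+1 = 18.40.
And β = (1−mode)·(κ−2)+1 = 0.4×29+1 = 12.60.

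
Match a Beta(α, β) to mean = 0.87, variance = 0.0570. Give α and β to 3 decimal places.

α = 0.856, β = 0.128

Let s = α+β. The Beta variance is μ(1−μ)/(s+1).
So s+1 = μ(1−μ)/σ² = (0.87×0.13)/0.0570 = 0.1131/0.0570 = 1.9842, giving s = 0.9842.
Then α = μs = 0.87×0.9842 = 0.856 and β = (1−μ)s = 0.13×0.9842 = 0.128.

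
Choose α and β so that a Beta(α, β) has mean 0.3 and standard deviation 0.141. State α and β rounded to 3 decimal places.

σ² = 0.141² = 0.019881.
With s = α+β, Var = μ(1−μ)/(s+1), so s+1 = (0.3×0.7)/0.019881 = 10.5628 and s = 9.5628.
α = μs = 2.869, β = (1−μ)s = 6.694.

α = 2.869, β = 6.694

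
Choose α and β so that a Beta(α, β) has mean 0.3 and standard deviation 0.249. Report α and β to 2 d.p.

α = 0.72, β = 1.67

Variance = 0.249² = 0.062001. The moment-matching identity α+β = μ(1−μ)/Var − 1 gives
α+β = 0.21/0.062001 − 1 = 2.3870, so α = μ·2.3870 = 0.72 and β = (1−μ)·2.3870 = 1.67.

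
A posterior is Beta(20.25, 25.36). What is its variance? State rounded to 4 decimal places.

α+β = 45.61 and αβ = 513.5400, so Var = αβ/[(α+β)²(α+β+1)] = 513.5400/96961.482581 = 0.0053.

0.0053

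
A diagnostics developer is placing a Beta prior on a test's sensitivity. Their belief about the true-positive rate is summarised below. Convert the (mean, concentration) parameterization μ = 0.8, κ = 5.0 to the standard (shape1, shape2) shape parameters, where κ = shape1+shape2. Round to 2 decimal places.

shape1 = 4.00, shape2 = 1.00

Split κ in proportion μ : (1−μ): shape1 = 0.8·5.0 = 4.00, shape2 = 5.0 − 4.00 = 1.00.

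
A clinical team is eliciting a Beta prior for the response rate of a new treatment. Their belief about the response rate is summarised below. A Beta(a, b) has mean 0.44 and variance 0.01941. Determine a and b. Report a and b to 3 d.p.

a = 5.146, b = 6.549

By moment matching, a+b = μ(1−μ)/σ² − 1 = (0.44·0.56)/0.01941 − 1 = 12.6945 − 1 = 11.6945.
Since a/(a+b) = μ, a = 0.44·11.6945 = 5.146 and b = 0.56·11.6945 = 6.549.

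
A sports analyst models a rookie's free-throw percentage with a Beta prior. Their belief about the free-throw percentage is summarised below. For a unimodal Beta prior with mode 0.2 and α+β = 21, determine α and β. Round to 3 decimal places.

α = 4.800, β = 16.200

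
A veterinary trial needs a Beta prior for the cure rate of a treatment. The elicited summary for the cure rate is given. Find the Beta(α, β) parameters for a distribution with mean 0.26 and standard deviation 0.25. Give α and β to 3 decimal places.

Variance = 0.25² = 0.0625. The moment-matching identity α+β = μ(1−μ)/Var − 1 gives
α+β = 0.1924/0.0625 − 1 = 2.0784, so α = μ·2.0784 = 0.540 and β = (1−μ)·2.0784 = 1.538.

α = 0.540, β = 1.538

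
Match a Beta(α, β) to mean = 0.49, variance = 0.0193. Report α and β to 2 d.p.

α = 5.85, β = 6.09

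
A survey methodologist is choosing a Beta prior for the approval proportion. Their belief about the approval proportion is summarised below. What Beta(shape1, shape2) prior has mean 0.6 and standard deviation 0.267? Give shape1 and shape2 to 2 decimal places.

shape1 = 1.42, shape2 = 0.95

First σ² = 0.071289. Setting shape1 = μn, shape2 = (1−μ)n with n = shape1+shape2,
μ(1−μ)/(n+1) = 0.071289 ⇒ n+1 = 0.24/0.071289 = 3.3666 ⇒ n = 2.3666.
Hence shape1 = 0.6×2.3666 = 1.42, shape2 = 0.4×2.3666 = 0.95.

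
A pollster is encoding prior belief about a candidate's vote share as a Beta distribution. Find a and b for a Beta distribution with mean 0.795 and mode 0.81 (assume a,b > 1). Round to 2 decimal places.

Let s = a+b. Mean gives a = μs = 0.795s; mode gives (a−1)/(s−2) = 0.81.
Substituting: 0.795s − 1 = 0.81(s−2) = 0.81s − 1.62, so -0.015s = -0.62 and s = 41.3333.
Then a = 0.795×41.3333 = 32.86 and b = s−a = 8.47.

a = 32.86, b = 8.47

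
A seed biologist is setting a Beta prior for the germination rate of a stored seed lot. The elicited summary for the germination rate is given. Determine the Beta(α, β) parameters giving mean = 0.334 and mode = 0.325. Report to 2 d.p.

With s = α+β: μ = α/s and mode = (α−1)/(s−2). Eliminating α = μs,
μs − 1 = m(s−2) ⇒ s(μ−m) = 1−2m ⇒ s = 0.350/0.009 = 38.8889.
So α = μs = 12.99, β = (1−μ)s = 25.90.

α = 12.99, β = 25.90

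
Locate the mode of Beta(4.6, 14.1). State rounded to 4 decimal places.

With α,β > 1, mode = (α−1)/(α+β−2) = 3.6/16.7 = 0.2156.

0.2156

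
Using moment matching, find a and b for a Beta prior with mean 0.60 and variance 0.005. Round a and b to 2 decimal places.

Write ν = a+b; then a = μν and Var = μ(1−μ)/(ν+1).
ν = μ(1−μ)/Var − 1 = 0.2400/0.005 − 1 = 47.0000.
a = 0.60·47.0000 = 28.20, b = 0.40·47.0000 = 18.80.

a = 28.20, b = 18.80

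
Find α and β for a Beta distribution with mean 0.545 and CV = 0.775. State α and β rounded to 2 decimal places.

Var = (CV·μ)² = (0.775×0.545)² = 0.178401.
α+β = μ(1−μ)/Var − 1 = 0.247975/0.178401 − 1 = 0.3900.
Thus α = 0.545·0.3900 = 0.21 and β = 0.455·0.3900 = 0.18.

α = 0.21, β = 0.18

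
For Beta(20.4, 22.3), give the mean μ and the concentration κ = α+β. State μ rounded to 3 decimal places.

κ = α+β = 20.4+22.3 = 42.7; μ = α/κ = 20.4/42.7 = 0.478.

μ = 0.478, κ = 42.7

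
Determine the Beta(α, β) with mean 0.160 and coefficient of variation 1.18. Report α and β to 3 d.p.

α = 0.443, β = 2.327

σ = CV·μ = 1.18×0.160 = 0.18880, so σ² = 0.035645.
s+1 = μ(1−μ)/σ² = 0.134400/0.035645 = 3.7705, so s = α+β = 2.7705.
α = μs = 0.443, β = (1−μ)s = 2.327.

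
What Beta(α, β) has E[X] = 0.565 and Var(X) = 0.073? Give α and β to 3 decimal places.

α = 1.337, β = 1.030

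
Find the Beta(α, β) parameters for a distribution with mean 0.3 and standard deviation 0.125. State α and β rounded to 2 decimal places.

σ² = 0.125² = 0.015625.
With s = α+β, Var = μ(1−μ)/(s+1), so s+1 = (0.3×0.7)/0.015625 = 13.4400 and s = 12.4400.
α = μs = 3.73, β = (1−μ)s = 8.71.

α = 3.73, β = 8.71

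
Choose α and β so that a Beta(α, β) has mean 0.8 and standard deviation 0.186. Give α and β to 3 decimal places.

α = 2.900, β = 0.725

Variance = 0.186² = 0.034596. The moment-matching identity α+β = μ(1−μ)/Var − 1 gives
α+β = 0.16/0.034596 − 1 = 3.6248, so α = μ·3.6248 = 2.900 and β = (1−μ)·3.6248 = 0.725.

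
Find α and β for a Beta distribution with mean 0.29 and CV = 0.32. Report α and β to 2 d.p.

α = 6.64, β = 16.27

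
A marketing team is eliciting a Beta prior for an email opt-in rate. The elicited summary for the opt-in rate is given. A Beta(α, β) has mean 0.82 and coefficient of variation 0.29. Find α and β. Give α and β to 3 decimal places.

Var = (CV·μ)² = (0.29×0.82)² = 0.056549.
α+β = μ(1−μ)/Var − 1 = 0.1476/0.056549 − 1 = 1.6101.
Thus α = 0.82·1.6101 = 1.320 and β = 0.18·1.6101 = 0.290.

α = 1.320, β = 0.290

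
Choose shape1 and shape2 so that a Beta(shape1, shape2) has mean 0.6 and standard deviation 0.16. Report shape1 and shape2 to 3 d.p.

σ² = 0.16² = 0.0256.
With s = shape1+shape2, Var = μ(1−μ)/(s+1), so s+1 = (0.6×0.4)/0.0256 = 9.3750 and s = 8.3750.
shape1 = μs = 5.025, shape2 = (1−μ)s = 3.350.

shape1 = 5.025, shape2 = 3.350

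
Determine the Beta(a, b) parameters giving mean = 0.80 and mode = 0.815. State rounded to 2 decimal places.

a = 33.60, b = 8.40

With s = a+b: μ = a/s and mode = (a−1)/(s−2). Eliminating a = μs,
μs − 1 = m(s−2) ⇒ s(μ−m) = 1−2m ⇒ s = -0.630/-0.015 = 42.0000.
So a = μs = 33.60, b = (1−μ)s = 8.40.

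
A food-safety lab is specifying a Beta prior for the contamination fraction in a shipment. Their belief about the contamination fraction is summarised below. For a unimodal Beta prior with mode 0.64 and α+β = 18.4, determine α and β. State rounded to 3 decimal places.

Mode = (α−1)/(κ−2) with κ = α+β, so α−1 = 0.64·16.4 = 10.496.
α = 11.496; β = κ − α = 6.904.

α = 11.496, β = 6.904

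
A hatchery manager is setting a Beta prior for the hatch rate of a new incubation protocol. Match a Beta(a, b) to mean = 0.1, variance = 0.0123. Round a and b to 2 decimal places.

a = 0.63, b = 5.69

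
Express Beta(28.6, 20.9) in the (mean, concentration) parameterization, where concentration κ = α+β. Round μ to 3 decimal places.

μ = 0.578, κ = 49.5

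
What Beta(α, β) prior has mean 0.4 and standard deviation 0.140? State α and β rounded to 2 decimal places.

Variance = 0.140² = 0.019600. The moment-matching identity α+β = μ(1−μ)/Var − 1 gives
α+β = 0.24/0.019600 − 1 = 11.2449, so α = μ·11.2449 = 4.50 and β = (1−μ)·11.2449 = 6.75.

α = 4.50, β = 6.75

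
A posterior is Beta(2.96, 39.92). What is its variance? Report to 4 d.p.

Var = αβ/[(α+β)²(α+β+1)] = (2.96×39.92)/(42.88²×43.88) = 118.1632/80681.910272 = 0.0015.

0.0015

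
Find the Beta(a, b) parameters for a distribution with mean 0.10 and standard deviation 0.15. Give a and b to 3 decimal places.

a = 0.300, b = 2.700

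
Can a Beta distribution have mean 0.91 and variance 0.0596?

Yes

For any Beta, Var(X) < E[X]·(1−E[X]).
Here μ(1−μ) = 0.91×0.09 = 0.0819, and 0.0596 < 0.0819.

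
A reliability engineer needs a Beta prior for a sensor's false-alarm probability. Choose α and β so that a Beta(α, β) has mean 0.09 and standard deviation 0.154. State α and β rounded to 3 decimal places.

First σ² = 0.023716. Setting α = μn, β = (1−μ)n with n = α+β,
μ(1−μ)/(n+1) = 0.023716 ⇒ n+1 = 0.0819/0.023716 = 3.4534 ⇒ n = 2.4534.
Hence α = 0.09×2.4534 = 0.221, β = 0.91×2.4534 = 2.233.

α = 0.221, β = 2.233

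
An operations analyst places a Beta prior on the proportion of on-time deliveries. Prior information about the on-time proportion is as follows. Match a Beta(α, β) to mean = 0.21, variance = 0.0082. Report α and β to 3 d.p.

α = 4.039, β = 15.193

Write ν = α+β; then α = μν and Var = μ(1−μ)/(ν+1).
ν = μ(1−μ)/Var − 1 = 0.1659/0.0082 − 1 = 19.2317.
α = 0.21·19.2317 = 4.039, β = 0.79·19.2317 = 15.193.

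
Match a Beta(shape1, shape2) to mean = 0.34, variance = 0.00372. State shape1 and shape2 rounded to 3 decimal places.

By moment matching, shape1+shape2 = μ(1−μ)/σ² − 1 = (0.34·0.66)/0.00372 − 1 = 60.3226 − 1 = 59.3226.
Since shape1/(shape1+shape2) = μ, shape1 = 0.34·59.3226 = 20.170 and shape2 = 0.66·59.3226 = 39.153.

shape1 = 20.170, shape2 = 39.153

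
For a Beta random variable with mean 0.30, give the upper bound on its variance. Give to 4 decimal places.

0.2100

For fixed mean μ the Beta variance is μ(1−μ)/(α+β+1), increasing as α+β decreases.
Its least upper bound (not attained) is μ(1−μ) = 0.30·0.70 = 0.2100.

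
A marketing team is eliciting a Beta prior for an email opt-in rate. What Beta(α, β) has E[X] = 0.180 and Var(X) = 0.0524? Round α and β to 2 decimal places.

α = 0.33, β = 1.49

Write ν = α+β; then α = μν and Var = μ(1−μ)/(ν+1).
ν = μ(1−μ)/Var − 1 = 0.147600/0.0524 − 1 = 1.8168.
α = 0.180·1.8168 = 0.33, β = 0.820·1.8168 = 1.49.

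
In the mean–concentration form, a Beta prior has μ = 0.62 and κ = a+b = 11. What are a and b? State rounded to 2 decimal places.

a = 6.82, b = 4.18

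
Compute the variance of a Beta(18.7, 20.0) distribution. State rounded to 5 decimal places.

α+β = 38.7 and αβ = 374.00, so Var = αβ/[(α+β)²(α+β+1)] = 374.00/59458.293 = 0.00629.

0.00629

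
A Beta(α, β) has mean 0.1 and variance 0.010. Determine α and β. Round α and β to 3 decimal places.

Let s = α+β. The Beta variance is μ(1−μ)/(s+1).
So s+1 = μ(1−μ)/σ² = (0.1×0.9)/0.010 = 0.09/0.010 = 9.0000, giving s = 8.0000.
Then α = μs = 0.1×8.0000 = 0.800 and β = (1−μ)s = 0.9×8.0000 = 7.200.

α = 0.800, β = 7.200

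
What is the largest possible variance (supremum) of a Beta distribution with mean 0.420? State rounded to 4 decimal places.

0.2436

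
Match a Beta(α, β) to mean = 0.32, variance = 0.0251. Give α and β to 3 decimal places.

α = 2.454, β = 5.215

Let s = α+β. The Beta variance is μ(1−μ)/(s+1).
So s+1 = μ(1−μ)/σ² = (0.32×0.68)/0.0251 = 0.2176/0.0251 = 8.6693, giving s = 7.6693.
Then α = μs = 0.32×7.6693 = 2.454 and β = (1−μ)s = 0.68×7.6693 = 5.215.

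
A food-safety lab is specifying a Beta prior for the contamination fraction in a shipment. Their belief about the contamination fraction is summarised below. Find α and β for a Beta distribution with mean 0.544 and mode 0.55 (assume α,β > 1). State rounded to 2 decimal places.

α = 9.07, β = 7.60

With s = α+β: μ = α/s and mode = (α−1)/(s−2). Eliminating α = μs,
μs − 1 = m(s−2) ⇒ s(μ−m) = 1−2m ⇒ s = -0.10/-0.006 = 16.6667.
So α = μs = 9.07, β = (1−μ)s = 7.60.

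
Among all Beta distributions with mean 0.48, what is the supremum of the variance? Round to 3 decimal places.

0.250

For fixed mean μ the Beta variance is μ(1−μ)/(α+β+1), increasing as α+β decreases.
Its least upper bound (not attained) is μ(1−μ) = 0.48·0.52 = 0.250.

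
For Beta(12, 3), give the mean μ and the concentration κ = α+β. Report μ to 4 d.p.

κ = α+β = 12+3 = 15; μ = α/κ = 12/15 = 0.8000.

μ = 0.8000, κ = 15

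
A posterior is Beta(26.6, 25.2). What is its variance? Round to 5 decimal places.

0.00473

Var = αβ/[(α+β)²(α+β+1)] = (26.6×25.2)/(51.8²×52.8) = 670.32/141675.072 = 0.00473.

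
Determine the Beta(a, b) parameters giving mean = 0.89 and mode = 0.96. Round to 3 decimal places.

a = 11.697, b = 1.446

Let s = a+b. Mean gives a = μs = 0.89s; mode gives (a−1)/(s−2) = 0.96.
Substituting: 0.89s − 1 = 0.96(s−2) = 0.96s − 1.92, so -0.07s = -0.92 and s = 13.1429.
Then a = 0.89×13.1429 = 11.697 and b = s−a = 1.446.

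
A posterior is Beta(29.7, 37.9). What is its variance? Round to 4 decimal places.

0.0036

μ = 29.7/67.6 = 0.439349; Var = μ(1−μ)/(α+β+1) = 0.2463215/68.6 = 0.0036.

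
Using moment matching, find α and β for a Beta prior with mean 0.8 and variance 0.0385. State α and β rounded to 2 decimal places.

By moment matching, α+β = μ(1−μ)/σ² − 1 = (0.8·0.2)/0.0385 − 1 = 4.1558 − 1 = 3.1558.
Since α/(α+β) = μ, α = 0.8·3.1558 = 2.52 and β = 0.2·3.1558 = 0.63.

α = 2.52, β = 0.63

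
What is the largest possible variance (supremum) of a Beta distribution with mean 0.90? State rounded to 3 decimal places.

For fixed mean μ the Beta variance is μ(1−μ)/(α+β+1), increasing as α+β decreases.
Its least upper bound (not attained) is μ(1−μ) = 0.90·0.10 = 0.090.

0.090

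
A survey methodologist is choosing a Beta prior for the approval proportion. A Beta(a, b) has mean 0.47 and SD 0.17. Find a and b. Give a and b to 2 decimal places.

First σ² = 0.0289. Setting a = μn, b = (1−μ)n with n = a+b,
μ(1−μ)/(n+1) = 0.0289 ⇒ n+1 = 0.2491/0.0289 = 8.6194 ⇒ n = 7.6194.
Hence a = 0.47×7.6194 = 3.58, b = 0.53×7.6194 = 4.04.

a = 3.58, b = 4.04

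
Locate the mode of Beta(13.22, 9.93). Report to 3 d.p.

0.578

With α,β > 1, mode = (α−1)/(α+β−2) = 12.22/21.15 = 0.578.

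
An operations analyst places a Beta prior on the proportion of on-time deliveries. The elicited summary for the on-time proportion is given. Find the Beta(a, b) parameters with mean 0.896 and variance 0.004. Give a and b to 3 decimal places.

a = 19.977, b = 2.319

Write ν = a+b; then a = μν and Var = μ(1−μ)/(ν+1).
ν = μ(1−μ)/Var − 1 = 0.093184/0.004 − 1 = 22.2960.
a = 0.896·22.2960 = 19.977, b = 0.104·22.2960 = 2.319.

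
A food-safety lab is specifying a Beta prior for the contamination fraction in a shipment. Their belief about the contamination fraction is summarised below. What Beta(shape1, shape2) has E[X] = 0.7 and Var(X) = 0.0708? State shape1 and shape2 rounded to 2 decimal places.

shape1 = 1.38, shape2 = 0.59

By moment matching, shape1+shape2 = μ(1−μ)/σ² − 1 = (0.7·0.3)/0.0708 − 1 = 2.9661 − 1 = 1.9661.
Since shape1/(shape1+shape2) = μ, shape1 = 0.7·1.9661 = 1.38 and shape2 = 0.3·1.9661 = 0.59.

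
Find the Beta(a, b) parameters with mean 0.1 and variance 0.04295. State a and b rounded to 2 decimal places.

By moment matching, a+b = μ(1−μ)/σ² − 1 = (0.1·0.9)/0.04295 − 1 = 2.0955 − 1 = 1.0955.
Since a/(a+b) = μ, a = 0.1·1.0955 = 0.11 and b = 0.9·1.0955 = 0.99.

a = 0.11, b = 0.99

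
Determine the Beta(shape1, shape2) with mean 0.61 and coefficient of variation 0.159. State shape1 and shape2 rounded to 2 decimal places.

σ = CV·μ = 0.159×0.61 = 0.09699, so σ² = 0.009407.
s+1 = μ(1−μ)/σ² = 0.2379/0.009407 = 25.2895, so s = shape1+shape2 = 24.2895.
shape1 = μs = 14.82, shape2 = (1−μ)s = 9.47.

shape1 = 14.82, shape2 = 9.47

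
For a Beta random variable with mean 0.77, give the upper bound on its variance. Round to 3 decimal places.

0.177

For fixed mean μ the Beta variance is μ(1−μ)/(α+β+1), increasing as α+β decreases.
Its least upper bound (not attained) is μ(1−μ) = 0.77·0.23 = 0.177.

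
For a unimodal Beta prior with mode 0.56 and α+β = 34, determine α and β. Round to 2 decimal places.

α = 18.92, β = 15.08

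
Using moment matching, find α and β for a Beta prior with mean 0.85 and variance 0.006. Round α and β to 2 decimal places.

By moment matching, α+β = μ(1−μ)/σ² − 1 = (0.85·0.15)/0.006 − 1 = 21.2500 − 1 = 20.2500.
Since α/(α+β) = μ, α = 0.85·20.2500 = 17.21 and β = 0.15·20.2500 = 3.04.

α = 17.21, β = 3.04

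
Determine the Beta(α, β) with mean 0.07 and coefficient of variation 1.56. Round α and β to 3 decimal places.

σ = CV·μ = 1.56×0.07 = 0.10920, so σ² = 0.011925.
s+1 = μ(1−μ)/σ² = 0.0651/0.011925 = 5.4593, so s = α+β = 4.4593.
α = μs = 0.312, β = (1−μ)s = 4.147.

α = 0.312, β = 4.147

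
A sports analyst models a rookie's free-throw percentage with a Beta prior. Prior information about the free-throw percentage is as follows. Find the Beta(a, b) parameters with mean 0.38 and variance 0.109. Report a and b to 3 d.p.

a = 0.441, b = 0.720

By moment matching, a+b = μ(1−μ)/σ² − 1 = (0.38·0.62)/0.109 − 1 = 2.1615 − 1 = 1.1615.
Since a/(a+b) = μ, a = 0.38·1.1615 = 0.441 and b = 0.62·1.1615 = 0.720.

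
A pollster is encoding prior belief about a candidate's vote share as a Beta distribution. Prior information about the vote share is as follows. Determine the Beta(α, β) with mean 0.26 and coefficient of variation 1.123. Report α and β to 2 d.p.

Var = (CV·μ)² = (1.123×0.26)² = 0.085252.
α+β = μ(1−μ)/Var − 1 = 0.1924/0.085252 − 1 = 1.2568.
Thus α = 0.26·1.2568 = 0.33 and β = 0.74·1.2568 = 0.93.

α = 0.33, β = 0.93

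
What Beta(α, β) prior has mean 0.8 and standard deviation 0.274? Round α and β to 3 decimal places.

α = 0.905, β = 0.226

Variance = 0.274² = 0.075076. The moment-matching identity α+β = μ(1−μ)/Var − 1 gives
α+β = 0.16/0.075076 − 1 = 1.1312, so α = μ·1.1312 = 0.905 and β = (1−μ)·1.1312 = 0.226.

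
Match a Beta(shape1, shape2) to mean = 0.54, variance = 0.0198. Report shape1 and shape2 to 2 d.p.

By moment matching, shape1+shape2 = μ(1−μ)/σ² − 1 = (0.54·0.46)/0.0198 − 1 = 12.5455 − 1 = 11.5455.
Since shape1/(shape1+shape2) = μ, shape1 = 0.54·11.5455 = 6.23 and shape2 = 0.46·11.5455 = 5.31.

shape1 = 6.23, shape2 = 5.31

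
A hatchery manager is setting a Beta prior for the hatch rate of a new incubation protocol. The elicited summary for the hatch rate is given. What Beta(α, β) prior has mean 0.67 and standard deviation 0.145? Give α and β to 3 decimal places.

α = 6.376, β = 3.140

Variance = 0.145² = 0.021025. The moment-matching identity α+β = μ(1−μ)/Var − 1 gives
α+β = 0.2211/0.021025 − 1 = 9.5161, so α = μ·9.5161 = 6.376 and β = (1−μ)·9.5161 = 3.140.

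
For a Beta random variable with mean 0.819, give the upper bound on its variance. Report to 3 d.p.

For fixed mean μ the Beta variance is μ(1−μ)/(α+β+1), increasing as α+β decreases.
Its least upper bound (not attained) is μ(1−μ) = 0.819·0.181 = 0.148.

0.148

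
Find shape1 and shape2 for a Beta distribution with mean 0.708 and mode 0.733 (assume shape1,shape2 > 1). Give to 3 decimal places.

With s = shape1+shape2: μ = shape1/s and mode = (shape1−1)/(s−2). Eliminating shape1 = μs,
μs − 1 = m(s−2) ⇒ s(μ−m) = 1−2m ⇒ s = -0.466/-0.025 = 18.6400.
So shape1 = μs = 13.197, shape2 = (1−μ)s = 5.443.

shape1 = 13.197, shape2 = 5.443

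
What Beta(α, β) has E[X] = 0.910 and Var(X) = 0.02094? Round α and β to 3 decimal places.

α = 2.649, β = 0.262

By moment matching, α+β = μ(1−μ)/σ² − 1 = (0.910·0.090)/0.02094 − 1 = 3.9112 − 1 = 2.9112.
Since α/(α+β) = μ, α = 0.910·2.9112 = 2.649 and β = 0.090·2.9112 = 0.262.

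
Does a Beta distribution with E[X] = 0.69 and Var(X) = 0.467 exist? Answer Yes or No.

No

A Beta with mean μ has variance μ(1−μ)/(α+β+1) < μ(1−μ).
Here μ(1−μ) = 0.69×0.31 = 0.2139, and 0.467 ≥ 0.2139.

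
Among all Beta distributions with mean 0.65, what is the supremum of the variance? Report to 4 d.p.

0.2275

Var = μ(1−μ)/(α+β+1), which approaches μ(1−μ) as α+β → 0.
So the supremum is μ(1−μ) = 0.65×0.35 = 0.2275.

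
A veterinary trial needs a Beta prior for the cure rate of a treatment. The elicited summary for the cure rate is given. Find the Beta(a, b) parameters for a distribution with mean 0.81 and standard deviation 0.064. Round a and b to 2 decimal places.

a = 29.62, b = 6.95

First σ² = 0.004096. Setting a = μn, b = (1−μ)n with n = a+b,
μ(1−μ)/(n+1) = 0.004096 ⇒ n+1 = 0.1539/0.004096 = 37.5732 ⇒ n = 36.5732.
Hence a = 0.81×36.5732 = 29.62, b = 0.19×36.5732 = 6.95.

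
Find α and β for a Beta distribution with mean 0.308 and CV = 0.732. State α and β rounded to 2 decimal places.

α = 0.98, β = 2.21

Var = (CV·μ)² = (0.732×0.308)² = 0.050830.
α+β = μ(1−μ)/Var − 1 = 0.213136/0.050830 − 1 = 3.1931.
Thus α = 0.308·3.1931 = 0.98 and β = 0.692·3.1931 = 2.21.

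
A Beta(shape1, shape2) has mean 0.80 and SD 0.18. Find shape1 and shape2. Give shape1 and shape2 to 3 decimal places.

shape1 = 3.151, shape2 = 0.788

Variance = 0.18² = 0.0324. The moment-matching identity shape1+shape2 = μ(1−μ)/Var − 1 gives
shape1+shape2 = 0.1600/0.0324 − 1 = 3.9383, so shape1 = μ·3.9383 = 3.151 and shape2 = (1−μ)·3.9383 = 0.788.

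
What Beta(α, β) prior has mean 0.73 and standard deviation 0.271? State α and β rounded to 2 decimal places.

Variance = 0.271² = 0.073441. The moment-matching identity α+β = μ(1−μ)/Var − 1 gives
α+β = 0.1971/0.073441 − 1 = 1.6838, so α = μ·1.6838 = 1.23 and β = (1−μ)·1.6838 = 0.45.

α = 1.23, β = 0.45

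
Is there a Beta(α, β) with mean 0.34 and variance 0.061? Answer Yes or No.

For any Beta, Var(X) < E[X]·(1−E[X]).
Here μ(1−μ) = 0.34×0.66 = 0.2244, and 0.061 < 0.2244.

Yes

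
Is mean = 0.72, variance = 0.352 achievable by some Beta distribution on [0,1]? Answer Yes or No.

For any Beta, Var(X) < E[X]·(1−E[X]).
Here μ(1−μ) = 0.72×0.28 = 0.2016, and 0.352 ≥ 0.2016.

No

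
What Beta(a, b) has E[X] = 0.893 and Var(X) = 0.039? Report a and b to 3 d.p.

a = 1.295, b = 0.155

Let s = a+b. The Beta variance is μ(1−μ)/(s+1).
So s+1 = μ(1−μ)/σ² = (0.893×0.107)/0.039 = 0.095551/0.039 = 2.4500, giving s = 1.4500.
Then a = μs = 0.893×1.4500 = 1.295 and b = (1−μ)s = 0.107×1.4500 = 0.155.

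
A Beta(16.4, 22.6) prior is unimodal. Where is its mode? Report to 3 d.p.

0.416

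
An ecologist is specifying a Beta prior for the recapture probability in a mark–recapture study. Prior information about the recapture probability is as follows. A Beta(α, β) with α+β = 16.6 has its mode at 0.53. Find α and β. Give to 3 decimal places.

For α,β>1 the mode is (α−1)/(α+β−2), so α = mode·(κ−2)+1 = 0.53×14.6+1 = 8.738.
And β = (1−mode)·(κ−2)+1 = 0.47×14.6+1 = 7.862.

α = 8.738, β = 7.862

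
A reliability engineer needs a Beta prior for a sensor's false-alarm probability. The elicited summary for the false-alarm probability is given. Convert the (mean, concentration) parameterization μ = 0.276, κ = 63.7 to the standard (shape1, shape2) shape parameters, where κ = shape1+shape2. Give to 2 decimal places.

shape1 = 17.58, shape2 = 46.12

shape1 = μκ = 0.276×63.7 = 17.58 and shape2 = (1−μ)κ = 0.724×63.7 = 46.12.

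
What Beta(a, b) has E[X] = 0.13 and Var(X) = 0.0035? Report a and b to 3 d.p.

By moment matching, a+b = μ(1−μ)/σ² − 1 = (0.13·0.87)/0.0035 − 1 = 32.3143 − 1 = 31.3143.
Since a/(a+b) = μ, a = 0.13·31.3143 = 4.071 and b = 0.87·31.3143 = 27.243.

a = 4.071, b = 27.243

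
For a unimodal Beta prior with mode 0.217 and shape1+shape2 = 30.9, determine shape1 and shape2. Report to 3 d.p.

shape1 = 7.271, shape2 = 23.629

Mode = (shape1−1)/(κ−2) with κ = shape1+shape2, so shape1−1 = 0.217·28.9 = 6.271.
shape1 = 7.271; shape2 = κ − shape1 = 23.629.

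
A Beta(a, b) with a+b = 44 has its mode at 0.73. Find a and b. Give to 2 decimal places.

a = 31.66, b = 12.34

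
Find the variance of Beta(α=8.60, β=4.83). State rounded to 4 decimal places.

α+β = 13.43 and αβ = 41.5380, so Var = αβ/[(α+β)²(α+β+1)] = 41.5380/2602.665507 = 0.0160.

0.0160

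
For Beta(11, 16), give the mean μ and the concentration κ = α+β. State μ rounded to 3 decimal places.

μ = 0.407, κ = 27

κ = α+β = 11+16 = 27; μ = α/κ = 11/27 = 0.407.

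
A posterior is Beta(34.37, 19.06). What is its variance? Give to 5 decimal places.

μ = 34.37/53.43 = 0.643272; Var = μ(1−μ)/(α+β+1) = 0.2294733/54.43 = 0.00422.

0.00422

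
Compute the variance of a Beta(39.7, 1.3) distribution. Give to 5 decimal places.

0.00073

μ = 39.7/41.0 = 0.968293; Var = μ(1−μ)/(α+β+1) = 0.0307020/42.0 = 0.00073.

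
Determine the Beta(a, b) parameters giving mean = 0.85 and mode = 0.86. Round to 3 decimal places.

a = 61.200, b = 10.800

With s = a+b: μ = a/s and mode = (a−1)/(s−2). Eliminating a = μs,
μs − 1 = m(s−2) ⇒ s(μ−m) = 1−2m ⇒ s = -0.72/-0.01 = 72.0000.
So a = μs = 61.200, b = (1−μ)s = 10.800.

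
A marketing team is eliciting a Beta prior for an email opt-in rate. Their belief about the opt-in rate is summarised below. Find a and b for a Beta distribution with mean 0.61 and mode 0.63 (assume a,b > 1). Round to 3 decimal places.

Let s = a+b. Mean gives a = μs = 0.61s; mode gives (a−1)/(s−2) = 0.63.
Substituting: 0.61s − 1 = 0.63(s−2) = 0.63s − 1.26, so -0.02s = -0.26 and s = 13.0000.
Then a = 0.61×13.0000 = 7.930 and b = s−a = 5.070.

a = 7.930, b = 5.070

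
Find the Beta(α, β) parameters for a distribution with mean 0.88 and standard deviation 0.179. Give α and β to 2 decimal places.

First σ² = 0.032041. Setting α = μn, β = (1−μ)n with n = α+β,
μ(1−μ)/(n+1) = 0.032041 ⇒ n+1 = 0.1056/0.032041 = 3.2958 ⇒ n = 2.2958.
Hence α = 0.88×2.2958 = 2.02, β = 0.12×2.2958 = 0.28.

α = 2.02, β = 0.28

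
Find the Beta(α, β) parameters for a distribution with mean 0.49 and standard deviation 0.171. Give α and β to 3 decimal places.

Variance = 0.171² = 0.029241. The moment-matching identity α+β = μ(1−μ)/Var − 1 gives
α+β = 0.2499/0.029241 − 1 = 7.5462, so α = μ·7.5462 = 3.698 and β = (1−μ)·7.5462 = 3.849.

α = 3.698, β = 3.849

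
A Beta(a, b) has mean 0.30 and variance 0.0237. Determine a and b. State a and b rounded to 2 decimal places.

a = 2.36, b = 5.50

By moment matching, a+b = μ(1−μ)/σ² − 1 = (0.30·0.70)/0.0237 − 1 = 8.8608 − 1 = 7.8608.
Since a/(a+b) = μ, a = 0.30·7.8608 = 2.36 and b = 0.70·7.8608 = 5.50.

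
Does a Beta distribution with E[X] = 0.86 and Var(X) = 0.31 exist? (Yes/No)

No

The Beta variance bound is σ² < μ(1−μ).
Here μ(1−μ) = 0.86×0.14 = 0.1204, and 0.31 ≥ 0.1204.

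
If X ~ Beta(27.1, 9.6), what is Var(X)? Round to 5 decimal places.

0.00512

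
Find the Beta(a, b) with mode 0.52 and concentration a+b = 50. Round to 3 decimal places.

Mode = (a−1)/(κ−2) with κ = a+b, so a−1 = 0.52·48 = 24.960.
a = 25.960; b = κ − a = 24.040.

a = 25.960, b = 24.040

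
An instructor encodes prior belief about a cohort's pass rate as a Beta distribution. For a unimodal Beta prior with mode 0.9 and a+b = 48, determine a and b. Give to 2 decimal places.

For a,b>1 the mode is (a−1)/(a+b−2), so a = mode·(κ−2)+1 = 0.9×46+1 = 42.40.
And b = (1−mode)·(κ−2)+1 = 0.1×46+1 = 5.60.

a = 42.40, b = 5.60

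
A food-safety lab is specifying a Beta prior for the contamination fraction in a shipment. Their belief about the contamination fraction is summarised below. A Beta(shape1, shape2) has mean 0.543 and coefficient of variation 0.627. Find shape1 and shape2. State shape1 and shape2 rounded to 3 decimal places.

σ = CV·μ = 0.627×0.543 = 0.34046, so σ² = 0.115914.
s+1 = μ(1−μ)/σ² = 0.248151/0.115914 = 2.1408, so s = shape1+shape2 = 1.1408.
shape1 = μs = 0.619, shape2 = (1−μ)s = 0.521.

shape1 = 0.619, shape2 = 0.521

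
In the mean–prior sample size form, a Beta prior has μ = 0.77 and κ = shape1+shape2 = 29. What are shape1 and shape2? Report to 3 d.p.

shape1 = 22.330, shape2 = 6.670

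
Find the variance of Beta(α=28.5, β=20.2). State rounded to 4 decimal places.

0.0049

α+β = 48.7 and αβ = 575.70, so Var = αβ/[(α+β)²(α+β+1)] = 575.70/117872.993 = 0.0049.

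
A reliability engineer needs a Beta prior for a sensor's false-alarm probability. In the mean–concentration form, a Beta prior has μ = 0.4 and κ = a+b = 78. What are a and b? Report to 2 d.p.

a = 31.20, b = 46.80

Split κ in proportion μ : (1−μ): a = 0.4·78 = 31.20, b = 78 − 31.20 = 46.80.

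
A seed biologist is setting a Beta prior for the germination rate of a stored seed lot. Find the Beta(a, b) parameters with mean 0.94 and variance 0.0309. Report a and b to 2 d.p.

a = 0.78, b = 0.05

Let s = a+b. The Beta variance is μ(1−μ)/(s+1).
So s+1 = μ(1−μ)/σ² = (0.94×0.06)/0.0309 = 0.0564/0.0309 = 1.8252, giving s = 0.8252.
Then a = μs = 0.94×0.8252 = 0.78 and b = (1−μ)s = 0.06×0.8252 = 0.05.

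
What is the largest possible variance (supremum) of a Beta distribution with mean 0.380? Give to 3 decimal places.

0.236

Var = μ(1−μ)/(α+β+1), which approaches μ(1−μ) as α+β → 0.
So the supremum is μ(1−μ) = 0.380×0.620 = 0.236.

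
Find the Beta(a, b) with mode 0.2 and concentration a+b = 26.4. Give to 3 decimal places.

a = 5.880, b = 20.520

For a,b>1 the mode is (a−1)/(a+b−2), so a = mode·(κ−2)+1 = 0.2×24.4+1 = 5.880.
And b = (1−mode)·(κ−2)+1 = 0.8×24.4+1 = 20.520.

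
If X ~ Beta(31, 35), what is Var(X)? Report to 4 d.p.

0.0037

μ = 31/66 = 0.469697; Var = μ(1−μ)/(α+β+1) = 0.2490817/67 = 0.0037.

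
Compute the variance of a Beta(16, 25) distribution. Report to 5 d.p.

Var = αβ/[(α+β)²(α+β+1)] = (16×25)/(41²×42) = 400/70602 = 0.00567.

0.00567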